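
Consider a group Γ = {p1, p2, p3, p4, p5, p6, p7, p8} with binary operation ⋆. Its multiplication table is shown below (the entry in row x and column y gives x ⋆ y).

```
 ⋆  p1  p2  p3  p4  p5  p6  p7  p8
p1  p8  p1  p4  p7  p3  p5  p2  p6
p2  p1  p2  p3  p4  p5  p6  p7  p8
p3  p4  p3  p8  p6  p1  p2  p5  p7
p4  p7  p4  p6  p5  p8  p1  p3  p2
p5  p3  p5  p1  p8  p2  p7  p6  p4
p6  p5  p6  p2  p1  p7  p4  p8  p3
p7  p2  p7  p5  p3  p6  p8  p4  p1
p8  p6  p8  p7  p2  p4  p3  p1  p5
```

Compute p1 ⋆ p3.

p4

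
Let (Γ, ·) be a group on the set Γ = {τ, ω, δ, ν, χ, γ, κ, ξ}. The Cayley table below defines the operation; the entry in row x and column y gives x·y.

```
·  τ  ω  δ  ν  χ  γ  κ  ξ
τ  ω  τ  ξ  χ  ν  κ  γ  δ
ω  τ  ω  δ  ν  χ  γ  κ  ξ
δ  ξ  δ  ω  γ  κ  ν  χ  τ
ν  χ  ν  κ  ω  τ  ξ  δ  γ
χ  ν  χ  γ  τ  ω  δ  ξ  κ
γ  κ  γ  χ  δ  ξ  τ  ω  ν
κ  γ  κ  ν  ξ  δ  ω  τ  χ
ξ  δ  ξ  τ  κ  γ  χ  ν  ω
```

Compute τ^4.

ω

τ^1 = τ
τ^2 = τ·τ = ω
τ^3 = ω·τ = τ
τ^4 = τ·τ = ω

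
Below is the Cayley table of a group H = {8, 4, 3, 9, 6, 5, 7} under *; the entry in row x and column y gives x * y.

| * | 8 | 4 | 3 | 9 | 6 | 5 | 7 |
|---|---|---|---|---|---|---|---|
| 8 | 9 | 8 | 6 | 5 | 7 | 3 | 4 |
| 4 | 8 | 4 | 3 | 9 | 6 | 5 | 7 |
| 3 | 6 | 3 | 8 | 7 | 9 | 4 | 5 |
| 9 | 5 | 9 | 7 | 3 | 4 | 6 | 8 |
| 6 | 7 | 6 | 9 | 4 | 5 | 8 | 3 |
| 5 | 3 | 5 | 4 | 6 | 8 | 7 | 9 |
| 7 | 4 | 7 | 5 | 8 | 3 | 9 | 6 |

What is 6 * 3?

9

Read row 6, column 3: 6 * 3 = 9.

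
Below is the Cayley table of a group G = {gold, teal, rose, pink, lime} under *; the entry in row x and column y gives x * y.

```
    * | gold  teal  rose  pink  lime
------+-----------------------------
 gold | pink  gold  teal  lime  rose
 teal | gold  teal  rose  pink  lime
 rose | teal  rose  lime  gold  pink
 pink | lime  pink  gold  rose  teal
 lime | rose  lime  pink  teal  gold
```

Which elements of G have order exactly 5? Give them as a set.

Identity is teal. Compute the order of each non-identity element by repeated multiplication:
  gold: gold → pink → lime → rose → teal  (order 5)
  rose: rose → lime → pink → gold → teal  (order 5)
  pink: pink → rose → gold → lime → teal  (order 5)
  lime: lime → gold → rose → pink → teal  (order 5)
Elements of order 5: {gold, lime, pink, rose}.
(Structurally, G here is isomorphic to the cyclic group Z_5.)

{gold, lime, pink, rose}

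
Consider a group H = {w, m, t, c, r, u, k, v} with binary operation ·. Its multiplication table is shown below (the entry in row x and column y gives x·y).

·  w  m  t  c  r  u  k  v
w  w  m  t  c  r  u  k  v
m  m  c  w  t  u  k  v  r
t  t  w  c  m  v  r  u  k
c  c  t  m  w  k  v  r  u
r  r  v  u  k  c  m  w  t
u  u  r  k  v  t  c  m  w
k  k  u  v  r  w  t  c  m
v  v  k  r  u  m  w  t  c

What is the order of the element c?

The identity element is w (its row matches the header).
c^1 = c
c^2 = c·c = w
The first power of c equal to the identity is c^2, so ord(c) = 2.

2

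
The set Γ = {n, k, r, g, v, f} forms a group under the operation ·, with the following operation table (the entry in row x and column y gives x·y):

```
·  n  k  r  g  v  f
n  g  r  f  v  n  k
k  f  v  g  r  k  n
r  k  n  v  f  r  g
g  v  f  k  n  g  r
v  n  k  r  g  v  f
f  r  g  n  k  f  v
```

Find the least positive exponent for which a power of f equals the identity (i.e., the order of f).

The identity element is v (its row matches the header).
f^1 = f
f^2 = f·f = v
The first power of f equal to the identity is f^2, so ord(f) = 2.

2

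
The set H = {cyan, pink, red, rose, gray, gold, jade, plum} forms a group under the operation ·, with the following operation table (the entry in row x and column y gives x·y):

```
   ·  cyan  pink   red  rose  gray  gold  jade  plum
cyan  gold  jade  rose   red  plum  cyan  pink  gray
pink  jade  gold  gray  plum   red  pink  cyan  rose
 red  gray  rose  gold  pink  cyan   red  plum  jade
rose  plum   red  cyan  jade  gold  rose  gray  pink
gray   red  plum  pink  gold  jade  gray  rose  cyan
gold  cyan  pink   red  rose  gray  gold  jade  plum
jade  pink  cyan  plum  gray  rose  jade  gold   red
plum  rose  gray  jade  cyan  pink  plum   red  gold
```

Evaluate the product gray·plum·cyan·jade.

gray·plum = cyan
cyan·cyan = gold
gold·jade = jade

jade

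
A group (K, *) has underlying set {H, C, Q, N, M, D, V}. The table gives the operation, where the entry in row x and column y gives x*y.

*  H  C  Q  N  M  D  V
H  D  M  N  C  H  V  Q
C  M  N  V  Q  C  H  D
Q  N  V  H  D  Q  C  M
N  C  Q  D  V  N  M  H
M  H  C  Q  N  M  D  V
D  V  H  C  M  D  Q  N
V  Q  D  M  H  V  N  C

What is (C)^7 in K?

M

C^1 = C
C^2 = C*C = N
C^3 = N*C = Q
C^4 = Q*C = V
C^5 = V*C = D
C^6 = D*C = H
C^7 = H*C = M
(Structurally, K here is isomorphic to the cyclic group Z_7.)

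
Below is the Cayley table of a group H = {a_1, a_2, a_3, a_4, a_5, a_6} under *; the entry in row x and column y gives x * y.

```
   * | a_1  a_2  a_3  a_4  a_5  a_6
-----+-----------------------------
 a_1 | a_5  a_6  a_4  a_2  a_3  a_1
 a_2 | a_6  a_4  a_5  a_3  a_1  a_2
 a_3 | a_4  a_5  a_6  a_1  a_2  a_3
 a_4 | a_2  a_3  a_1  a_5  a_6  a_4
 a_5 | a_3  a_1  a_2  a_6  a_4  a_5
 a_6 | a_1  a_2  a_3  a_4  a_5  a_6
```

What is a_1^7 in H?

a_1^1 = a_1
a_1^2 = a_1 * a_1 = a_5
a_1^3 = a_5 * a_1 = a_3
a_1^4 = a_3 * a_1 = a_4
a_1^5 = a_4 * a_1 = a_2
a_1^6 = a_2 * a_1 = a_6
a_1^7 = a_6 * a_1 = a_1

a_1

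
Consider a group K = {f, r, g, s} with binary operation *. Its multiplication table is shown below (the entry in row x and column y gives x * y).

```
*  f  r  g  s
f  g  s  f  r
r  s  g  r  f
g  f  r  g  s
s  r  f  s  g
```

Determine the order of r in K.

2

The identity element is g (its row matches the header).
r^1 = r
r^2 = r * r = g
The first power of r equal to the identity is r^2, so ord(r) = 2.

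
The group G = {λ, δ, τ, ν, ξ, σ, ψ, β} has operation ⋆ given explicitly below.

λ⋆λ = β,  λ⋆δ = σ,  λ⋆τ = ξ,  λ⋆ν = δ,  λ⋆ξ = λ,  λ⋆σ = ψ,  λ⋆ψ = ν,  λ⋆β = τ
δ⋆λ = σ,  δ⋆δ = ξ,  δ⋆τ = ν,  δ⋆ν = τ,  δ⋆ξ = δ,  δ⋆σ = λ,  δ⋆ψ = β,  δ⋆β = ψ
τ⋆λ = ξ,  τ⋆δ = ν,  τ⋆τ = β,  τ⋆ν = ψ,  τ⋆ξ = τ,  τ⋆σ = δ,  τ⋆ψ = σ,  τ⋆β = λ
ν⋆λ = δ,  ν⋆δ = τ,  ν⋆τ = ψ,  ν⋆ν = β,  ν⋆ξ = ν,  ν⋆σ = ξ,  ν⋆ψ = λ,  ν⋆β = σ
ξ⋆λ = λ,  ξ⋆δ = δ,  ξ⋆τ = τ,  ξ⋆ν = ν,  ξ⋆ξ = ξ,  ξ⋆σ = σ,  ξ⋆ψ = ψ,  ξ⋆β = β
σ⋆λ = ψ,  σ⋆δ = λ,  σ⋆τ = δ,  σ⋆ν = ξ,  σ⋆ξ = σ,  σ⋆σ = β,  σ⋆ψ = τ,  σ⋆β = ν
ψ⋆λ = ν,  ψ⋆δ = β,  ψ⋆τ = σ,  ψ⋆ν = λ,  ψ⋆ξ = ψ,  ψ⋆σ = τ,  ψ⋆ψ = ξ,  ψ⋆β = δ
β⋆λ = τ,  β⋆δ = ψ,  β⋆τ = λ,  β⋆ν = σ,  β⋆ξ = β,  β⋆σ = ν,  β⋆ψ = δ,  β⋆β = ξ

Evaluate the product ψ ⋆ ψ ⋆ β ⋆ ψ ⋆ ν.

ψ ⋆ ψ = ξ
ξ ⋆ β = β
β ⋆ ψ = δ
δ ⋆ ν = τ

τ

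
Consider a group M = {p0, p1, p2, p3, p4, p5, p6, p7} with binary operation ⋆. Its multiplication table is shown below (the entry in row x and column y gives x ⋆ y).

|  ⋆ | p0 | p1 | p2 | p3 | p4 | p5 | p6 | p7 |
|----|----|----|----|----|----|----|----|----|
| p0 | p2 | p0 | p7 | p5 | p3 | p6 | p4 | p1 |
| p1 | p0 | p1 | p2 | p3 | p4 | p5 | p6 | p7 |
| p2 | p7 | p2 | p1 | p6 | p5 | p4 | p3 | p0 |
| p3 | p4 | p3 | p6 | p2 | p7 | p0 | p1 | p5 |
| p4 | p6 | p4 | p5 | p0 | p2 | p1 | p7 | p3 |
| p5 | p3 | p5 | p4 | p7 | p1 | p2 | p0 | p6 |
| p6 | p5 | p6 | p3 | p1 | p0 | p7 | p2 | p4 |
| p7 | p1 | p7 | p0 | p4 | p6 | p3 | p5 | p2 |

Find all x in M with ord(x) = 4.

{p0, p3, p4, p5, p6, p7}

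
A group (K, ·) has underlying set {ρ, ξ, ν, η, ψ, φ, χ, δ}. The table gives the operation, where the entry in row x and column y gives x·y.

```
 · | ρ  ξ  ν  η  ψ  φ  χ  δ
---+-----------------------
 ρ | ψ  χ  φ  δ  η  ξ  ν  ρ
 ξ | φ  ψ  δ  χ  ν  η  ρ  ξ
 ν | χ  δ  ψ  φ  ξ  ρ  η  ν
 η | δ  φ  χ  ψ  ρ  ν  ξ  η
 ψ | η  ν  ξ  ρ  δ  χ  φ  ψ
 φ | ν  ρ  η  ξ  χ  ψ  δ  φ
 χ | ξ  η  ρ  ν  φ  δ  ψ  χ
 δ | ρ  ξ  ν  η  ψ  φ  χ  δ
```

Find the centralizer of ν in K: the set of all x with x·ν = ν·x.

{δ, ν, ξ, ψ}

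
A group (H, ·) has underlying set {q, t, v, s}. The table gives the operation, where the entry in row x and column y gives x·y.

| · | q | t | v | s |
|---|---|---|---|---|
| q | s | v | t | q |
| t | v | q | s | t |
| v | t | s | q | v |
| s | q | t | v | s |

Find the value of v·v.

Read row v, column v: v·v = q.

q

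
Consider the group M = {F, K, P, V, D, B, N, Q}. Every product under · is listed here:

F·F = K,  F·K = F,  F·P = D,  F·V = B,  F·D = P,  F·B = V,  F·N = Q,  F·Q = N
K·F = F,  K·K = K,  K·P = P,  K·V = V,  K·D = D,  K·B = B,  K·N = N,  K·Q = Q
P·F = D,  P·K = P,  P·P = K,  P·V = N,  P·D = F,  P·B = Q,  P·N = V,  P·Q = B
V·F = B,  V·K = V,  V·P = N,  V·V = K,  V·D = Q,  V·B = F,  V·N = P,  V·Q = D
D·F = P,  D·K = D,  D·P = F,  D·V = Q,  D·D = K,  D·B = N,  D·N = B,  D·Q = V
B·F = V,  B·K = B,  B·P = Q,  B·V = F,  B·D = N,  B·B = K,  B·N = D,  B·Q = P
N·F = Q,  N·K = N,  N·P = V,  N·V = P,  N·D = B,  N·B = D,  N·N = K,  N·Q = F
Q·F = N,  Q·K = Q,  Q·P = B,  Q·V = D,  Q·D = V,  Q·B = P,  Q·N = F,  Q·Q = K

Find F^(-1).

F

First locate the identity: row K matches the header, so K is the identity.
Scan row F for K: F·F = K. Hence F^(-1) = F.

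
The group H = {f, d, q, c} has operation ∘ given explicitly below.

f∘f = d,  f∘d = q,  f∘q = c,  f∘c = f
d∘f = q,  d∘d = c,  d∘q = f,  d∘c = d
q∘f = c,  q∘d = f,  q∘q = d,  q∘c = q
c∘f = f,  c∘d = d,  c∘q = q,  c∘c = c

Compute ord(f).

The identity element is c (its row matches the header).
f^1 = f
f^2 = f ∘ f = d
f^3 = d ∘ f = q
f^4 = q ∘ f = c
The first power of f equal to the identity is f^4, so ord(f) = 4.

4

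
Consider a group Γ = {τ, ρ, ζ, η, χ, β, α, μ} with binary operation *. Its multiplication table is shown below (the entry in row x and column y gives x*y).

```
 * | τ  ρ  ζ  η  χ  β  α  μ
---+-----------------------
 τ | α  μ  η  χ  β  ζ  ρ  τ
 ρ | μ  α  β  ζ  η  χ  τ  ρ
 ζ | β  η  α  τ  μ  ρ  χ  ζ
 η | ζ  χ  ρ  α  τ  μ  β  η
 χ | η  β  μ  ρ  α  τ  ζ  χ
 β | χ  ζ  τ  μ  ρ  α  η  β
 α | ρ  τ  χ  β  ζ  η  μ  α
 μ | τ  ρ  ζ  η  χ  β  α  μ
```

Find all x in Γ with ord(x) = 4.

{β, ζ, η, ρ, τ, χ}

Identity is μ. Compute the order of each non-identity element by repeated multiplication:
  τ: τ → α → ρ → μ  (order 4)
  ρ: ρ → α → τ → μ  (order 4)
  ζ: ζ → α → χ → μ  (order 4)
  η: η → α → β → μ  (order 4)
  χ: χ → α → ζ → μ  (order 4)
  β: β → α → η → μ  (order 4)
  α: α → μ  (order 2)
Elements of order 4: {β, ζ, η, ρ, τ, χ}.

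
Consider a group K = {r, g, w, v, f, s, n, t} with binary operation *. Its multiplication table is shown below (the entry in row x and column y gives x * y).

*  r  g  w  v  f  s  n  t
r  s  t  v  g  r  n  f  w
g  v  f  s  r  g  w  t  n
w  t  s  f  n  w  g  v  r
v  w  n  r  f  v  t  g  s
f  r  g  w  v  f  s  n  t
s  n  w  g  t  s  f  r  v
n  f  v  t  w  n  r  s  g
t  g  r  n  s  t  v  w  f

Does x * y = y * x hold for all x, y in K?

No

n * t = g but t * n = w.
Since n and t do not commute, K is not abelian.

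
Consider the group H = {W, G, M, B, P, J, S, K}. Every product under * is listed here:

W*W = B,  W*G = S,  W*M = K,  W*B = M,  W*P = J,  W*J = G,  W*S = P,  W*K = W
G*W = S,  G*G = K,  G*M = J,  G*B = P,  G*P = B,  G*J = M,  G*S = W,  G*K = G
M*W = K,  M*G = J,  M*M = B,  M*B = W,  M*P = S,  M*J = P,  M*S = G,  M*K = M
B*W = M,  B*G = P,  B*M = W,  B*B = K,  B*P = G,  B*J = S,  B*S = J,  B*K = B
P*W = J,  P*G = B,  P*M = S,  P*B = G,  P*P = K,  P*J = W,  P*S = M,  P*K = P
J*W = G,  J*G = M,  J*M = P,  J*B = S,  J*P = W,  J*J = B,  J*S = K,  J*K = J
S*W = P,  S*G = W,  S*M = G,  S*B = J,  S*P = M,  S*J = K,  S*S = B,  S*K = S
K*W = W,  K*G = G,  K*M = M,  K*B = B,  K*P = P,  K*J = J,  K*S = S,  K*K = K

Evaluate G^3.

G^1 = G
G^2 = G * G = K
G^3 = K * G = G
(Structurally, H here is isomorphic to Z_2 x Z_4.)

G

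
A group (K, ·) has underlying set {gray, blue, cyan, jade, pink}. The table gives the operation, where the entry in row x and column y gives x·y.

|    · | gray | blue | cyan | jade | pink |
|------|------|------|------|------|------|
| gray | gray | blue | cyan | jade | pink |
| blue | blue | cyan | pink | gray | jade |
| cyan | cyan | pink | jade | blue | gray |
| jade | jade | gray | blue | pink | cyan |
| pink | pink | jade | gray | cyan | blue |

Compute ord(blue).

The identity element is gray (its row matches the header).
blue^1 = blue
blue^2 = blue·blue = cyan
blue^3 = cyan·blue = pink
blue^4 = pink·blue = jade
blue^5 = jade·blue = gray
The first power of blue equal to the identity is blue^5, so ord(blue) = 5.

5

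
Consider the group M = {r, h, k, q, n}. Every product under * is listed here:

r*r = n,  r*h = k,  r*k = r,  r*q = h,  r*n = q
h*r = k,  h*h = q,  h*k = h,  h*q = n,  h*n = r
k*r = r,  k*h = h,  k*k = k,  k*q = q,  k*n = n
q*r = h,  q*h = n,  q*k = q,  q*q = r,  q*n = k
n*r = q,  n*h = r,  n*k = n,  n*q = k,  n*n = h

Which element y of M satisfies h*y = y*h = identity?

r

First locate the identity: row k matches the header, so k is the identity.
Scan row h for k: h*r = k. Hence h^(-1) = r.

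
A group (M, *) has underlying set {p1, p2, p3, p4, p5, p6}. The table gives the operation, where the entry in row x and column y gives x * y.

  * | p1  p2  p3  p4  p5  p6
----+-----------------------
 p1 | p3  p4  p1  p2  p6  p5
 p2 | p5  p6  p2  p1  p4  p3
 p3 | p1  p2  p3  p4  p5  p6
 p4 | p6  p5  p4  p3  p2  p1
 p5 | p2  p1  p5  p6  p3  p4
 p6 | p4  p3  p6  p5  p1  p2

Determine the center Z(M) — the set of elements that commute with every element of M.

{p3}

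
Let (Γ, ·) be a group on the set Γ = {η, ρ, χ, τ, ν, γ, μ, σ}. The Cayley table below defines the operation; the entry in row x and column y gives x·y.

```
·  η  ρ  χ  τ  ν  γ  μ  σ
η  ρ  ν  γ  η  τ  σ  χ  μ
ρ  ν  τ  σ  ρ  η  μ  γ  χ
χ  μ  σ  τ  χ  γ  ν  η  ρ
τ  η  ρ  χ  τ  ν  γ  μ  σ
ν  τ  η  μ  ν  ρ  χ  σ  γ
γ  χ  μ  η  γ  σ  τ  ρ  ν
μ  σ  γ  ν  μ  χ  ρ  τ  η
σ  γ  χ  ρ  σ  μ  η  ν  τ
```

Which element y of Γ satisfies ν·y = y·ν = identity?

η

First locate the identity: row τ matches the header, so τ is the identity.
Scan row ν for τ: ν·η = τ. Hence ν^(-1) = η.
(Structurally, Γ here is isomorphic to the dihedral group D_4.)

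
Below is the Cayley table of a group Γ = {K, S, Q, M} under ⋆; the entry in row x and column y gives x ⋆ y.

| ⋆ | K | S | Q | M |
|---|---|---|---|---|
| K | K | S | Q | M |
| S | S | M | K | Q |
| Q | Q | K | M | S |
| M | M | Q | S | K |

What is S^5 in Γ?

S^1 = S
S^2 = S ⋆ S = M
S^3 = M ⋆ S = Q
S^4 = Q ⋆ S = K
S^5 = K ⋆ S = S
(Structurally, Γ here is isomorphic to the cyclic group Z_4.)

S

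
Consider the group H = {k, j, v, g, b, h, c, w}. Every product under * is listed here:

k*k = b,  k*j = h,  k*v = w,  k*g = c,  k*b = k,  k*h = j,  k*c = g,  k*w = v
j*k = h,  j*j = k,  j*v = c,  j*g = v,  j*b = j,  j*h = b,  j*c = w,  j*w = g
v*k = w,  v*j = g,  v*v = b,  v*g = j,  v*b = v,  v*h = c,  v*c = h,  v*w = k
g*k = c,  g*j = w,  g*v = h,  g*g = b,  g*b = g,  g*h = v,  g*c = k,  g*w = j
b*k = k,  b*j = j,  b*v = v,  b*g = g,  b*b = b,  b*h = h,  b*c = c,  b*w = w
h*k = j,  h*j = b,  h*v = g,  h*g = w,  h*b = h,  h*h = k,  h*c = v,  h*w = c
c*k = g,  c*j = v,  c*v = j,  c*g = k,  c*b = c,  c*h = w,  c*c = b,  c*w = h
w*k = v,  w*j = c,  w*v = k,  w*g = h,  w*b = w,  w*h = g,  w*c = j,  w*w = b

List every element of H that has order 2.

Identity is b. Compute the order of each non-identity element by repeated multiplication:
  k: k → b  (order 2)
  j: j → k → h → b  (order 4)
  v: v → b  (order 2)
  g: g → b  (order 2)
  h: h → k → j → b  (order 4)
  c: c → b  (order 2)
  w: w → b  (order 2)
Elements of order 2: {c, g, k, v, w}.

{c, g, k, v, w}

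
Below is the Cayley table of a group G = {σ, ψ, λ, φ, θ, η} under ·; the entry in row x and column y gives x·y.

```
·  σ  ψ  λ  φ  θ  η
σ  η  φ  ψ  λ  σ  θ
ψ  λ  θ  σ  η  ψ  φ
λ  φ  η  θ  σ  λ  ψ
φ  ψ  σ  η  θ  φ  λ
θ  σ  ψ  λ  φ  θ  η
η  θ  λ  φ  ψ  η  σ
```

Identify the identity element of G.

θ

The identity e satisfies e·x = x for all x, so its row in the table reproduces the column headers.
Row θ reads: σ, ψ, λ, φ, θ, η — exactly the header order. So θ is the identity.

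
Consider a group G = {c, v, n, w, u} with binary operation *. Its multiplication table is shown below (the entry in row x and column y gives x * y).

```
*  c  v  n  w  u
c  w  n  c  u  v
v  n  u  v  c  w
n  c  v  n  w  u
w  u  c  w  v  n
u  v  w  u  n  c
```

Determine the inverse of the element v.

c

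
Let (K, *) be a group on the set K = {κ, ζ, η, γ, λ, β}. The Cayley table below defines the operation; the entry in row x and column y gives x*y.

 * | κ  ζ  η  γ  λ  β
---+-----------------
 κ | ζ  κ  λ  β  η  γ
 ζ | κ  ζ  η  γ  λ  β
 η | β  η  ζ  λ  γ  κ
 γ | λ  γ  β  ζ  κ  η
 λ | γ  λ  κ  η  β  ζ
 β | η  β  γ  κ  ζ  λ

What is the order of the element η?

The identity element is ζ (its row matches the header).
η^1 = η
η^2 = η*η = ζ
The first power of η equal to the identity is η^2, so ord(η) = 2.

2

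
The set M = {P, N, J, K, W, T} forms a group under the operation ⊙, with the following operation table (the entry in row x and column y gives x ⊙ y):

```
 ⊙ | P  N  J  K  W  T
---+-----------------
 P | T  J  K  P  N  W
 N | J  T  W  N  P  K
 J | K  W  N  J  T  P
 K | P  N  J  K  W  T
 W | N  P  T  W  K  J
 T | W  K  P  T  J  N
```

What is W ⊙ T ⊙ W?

W ⊙ T = J
J ⊙ W = T

T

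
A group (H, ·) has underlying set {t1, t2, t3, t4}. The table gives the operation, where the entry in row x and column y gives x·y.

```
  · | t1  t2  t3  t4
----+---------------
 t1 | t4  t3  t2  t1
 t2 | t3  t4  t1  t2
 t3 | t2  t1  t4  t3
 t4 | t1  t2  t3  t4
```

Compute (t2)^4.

t2^1 = t2
t2^2 = t2·t2 = t4
t2^3 = t4·t2 = t2
t2^4 = t2·t2 = t4

t4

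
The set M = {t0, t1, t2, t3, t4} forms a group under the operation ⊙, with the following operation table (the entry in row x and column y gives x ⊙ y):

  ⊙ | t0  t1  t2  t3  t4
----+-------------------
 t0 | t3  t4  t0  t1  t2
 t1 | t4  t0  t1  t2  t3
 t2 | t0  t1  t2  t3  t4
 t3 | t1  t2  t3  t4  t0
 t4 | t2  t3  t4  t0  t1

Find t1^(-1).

t3

First locate the identity: row t2 matches the header, so t2 is the identity.
Scan row t1 for t2: t1 ⊙ t3 = t2. Hence t1^(-1) = t3.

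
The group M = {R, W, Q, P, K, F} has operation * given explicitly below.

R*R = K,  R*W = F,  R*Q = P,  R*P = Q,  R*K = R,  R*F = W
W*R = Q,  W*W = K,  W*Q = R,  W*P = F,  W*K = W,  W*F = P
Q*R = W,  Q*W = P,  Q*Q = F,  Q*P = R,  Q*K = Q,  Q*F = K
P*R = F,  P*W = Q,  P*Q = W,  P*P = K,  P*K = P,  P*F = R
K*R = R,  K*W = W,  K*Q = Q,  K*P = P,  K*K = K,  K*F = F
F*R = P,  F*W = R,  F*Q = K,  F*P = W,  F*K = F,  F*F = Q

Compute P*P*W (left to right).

W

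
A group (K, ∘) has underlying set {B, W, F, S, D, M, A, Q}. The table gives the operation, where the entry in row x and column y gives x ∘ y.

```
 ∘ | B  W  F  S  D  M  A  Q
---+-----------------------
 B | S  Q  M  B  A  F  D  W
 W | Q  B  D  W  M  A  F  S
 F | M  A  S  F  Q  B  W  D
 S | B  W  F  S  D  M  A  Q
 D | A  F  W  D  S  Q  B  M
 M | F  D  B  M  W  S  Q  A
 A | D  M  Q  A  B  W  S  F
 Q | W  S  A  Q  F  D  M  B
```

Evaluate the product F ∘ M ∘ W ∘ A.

M

F ∘ M = B
B ∘ W = Q
Q ∘ A = M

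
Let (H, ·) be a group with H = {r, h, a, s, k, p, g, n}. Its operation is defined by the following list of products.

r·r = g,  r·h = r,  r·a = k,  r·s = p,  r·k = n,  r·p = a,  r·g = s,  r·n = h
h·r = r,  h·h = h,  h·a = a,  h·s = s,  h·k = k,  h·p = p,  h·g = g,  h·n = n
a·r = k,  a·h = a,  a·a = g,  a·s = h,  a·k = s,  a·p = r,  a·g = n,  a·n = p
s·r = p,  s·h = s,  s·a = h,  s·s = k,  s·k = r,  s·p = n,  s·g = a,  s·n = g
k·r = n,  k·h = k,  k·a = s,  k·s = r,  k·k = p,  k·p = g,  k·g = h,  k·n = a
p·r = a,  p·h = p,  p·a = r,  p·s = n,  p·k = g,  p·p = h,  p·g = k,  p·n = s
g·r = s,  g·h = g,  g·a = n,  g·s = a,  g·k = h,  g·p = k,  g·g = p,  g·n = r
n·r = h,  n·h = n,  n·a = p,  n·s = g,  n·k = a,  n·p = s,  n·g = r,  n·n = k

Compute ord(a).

The identity element is h (its row matches the header).
a^1 = a
a^2 = a·a = g
a^3 = g·a = n
a^4 = n·a = p
a^5 = p·a = r
a^6 = r·a = k
a^7 = k·a = s
a^8 = s·a = h
The first power of a equal to the identity is a^8, so ord(a) = 8.

8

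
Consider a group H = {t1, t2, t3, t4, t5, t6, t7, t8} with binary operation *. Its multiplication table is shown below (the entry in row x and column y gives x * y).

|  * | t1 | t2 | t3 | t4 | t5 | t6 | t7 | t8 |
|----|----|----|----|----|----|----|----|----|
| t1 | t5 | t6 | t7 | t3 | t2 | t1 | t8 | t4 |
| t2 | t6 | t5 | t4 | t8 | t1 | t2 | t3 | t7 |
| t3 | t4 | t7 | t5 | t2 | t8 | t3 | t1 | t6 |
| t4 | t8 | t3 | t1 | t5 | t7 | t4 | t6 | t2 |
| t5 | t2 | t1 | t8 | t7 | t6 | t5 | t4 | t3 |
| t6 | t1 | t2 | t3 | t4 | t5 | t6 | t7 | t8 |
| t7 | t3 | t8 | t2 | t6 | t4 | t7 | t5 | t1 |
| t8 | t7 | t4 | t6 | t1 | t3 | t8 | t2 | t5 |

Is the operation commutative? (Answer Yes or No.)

No

t7 * t8 = t1 but t8 * t7 = t2.
Since t7 and t8 do not commute, H is not abelian.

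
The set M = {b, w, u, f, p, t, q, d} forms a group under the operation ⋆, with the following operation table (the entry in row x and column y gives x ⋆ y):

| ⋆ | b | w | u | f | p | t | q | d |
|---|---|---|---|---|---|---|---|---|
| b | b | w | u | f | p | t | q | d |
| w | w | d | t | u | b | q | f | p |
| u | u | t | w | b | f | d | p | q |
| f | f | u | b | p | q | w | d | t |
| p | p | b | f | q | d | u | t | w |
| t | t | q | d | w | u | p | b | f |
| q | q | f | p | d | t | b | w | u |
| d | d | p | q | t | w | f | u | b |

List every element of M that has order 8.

{f, q, t, u}

Identity is b. Compute the order of each non-identity element by repeated multiplication:
  w: w → d → p → b  (order 4)
  u: u → w → t → d → q → p → f → b  (order 8)
  f: f → p → q → d → t → w → u → b  (order 8)
  p: p → d → w → b  (order 4)
  t: t → p → u → d → f → w → q → b  (order 8)
  q: q → w → f → d → u → p → t → b  (order 8)
  d: d → b  (order 2)
Elements of order 8: {f, q, t, u}.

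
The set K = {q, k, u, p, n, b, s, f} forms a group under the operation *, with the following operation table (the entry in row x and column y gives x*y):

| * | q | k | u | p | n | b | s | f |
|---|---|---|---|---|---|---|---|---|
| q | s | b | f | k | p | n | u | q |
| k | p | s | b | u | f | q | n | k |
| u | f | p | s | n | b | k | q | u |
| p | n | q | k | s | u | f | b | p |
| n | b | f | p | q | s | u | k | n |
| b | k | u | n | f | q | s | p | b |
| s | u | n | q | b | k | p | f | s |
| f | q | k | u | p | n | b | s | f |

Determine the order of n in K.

The identity element is f (its row matches the header).
n^1 = n
n^2 = n*n = s
n^3 = s*n = k
n^4 = k*n = f
The first power of n equal to the identity is n^4, so ord(n) = 4.
(Structurally, K here is isomorphic to the quaternion group Q_8.)

4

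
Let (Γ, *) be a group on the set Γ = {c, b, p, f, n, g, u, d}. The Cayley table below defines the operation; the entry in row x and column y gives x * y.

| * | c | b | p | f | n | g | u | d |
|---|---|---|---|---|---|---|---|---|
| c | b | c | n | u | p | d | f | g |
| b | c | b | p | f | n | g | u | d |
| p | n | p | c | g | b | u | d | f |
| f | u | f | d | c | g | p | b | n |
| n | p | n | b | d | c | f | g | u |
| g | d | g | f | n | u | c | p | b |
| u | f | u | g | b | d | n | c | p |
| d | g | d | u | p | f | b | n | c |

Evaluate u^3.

u^1 = u
u^2 = u * u = c
u^3 = c * u = f
(Structurally, Γ here is isomorphic to the quaternion group Q_8.)

f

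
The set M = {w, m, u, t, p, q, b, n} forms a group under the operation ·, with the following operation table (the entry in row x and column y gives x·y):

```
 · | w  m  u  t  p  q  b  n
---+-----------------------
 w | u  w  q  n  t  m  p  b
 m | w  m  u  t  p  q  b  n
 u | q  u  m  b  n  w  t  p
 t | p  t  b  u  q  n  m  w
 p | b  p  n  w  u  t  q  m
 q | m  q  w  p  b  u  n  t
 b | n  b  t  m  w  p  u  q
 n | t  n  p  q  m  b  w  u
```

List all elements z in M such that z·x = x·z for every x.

{m, u}

An element z is central iff its row equals its column in the table.
For q: q·p = b ≠ t = p·q, so q ∉ Z.
Checking each element this way leaves Z(M) = {m, u}.
(Structurally, M here is isomorphic to the quaternion group Q_8.)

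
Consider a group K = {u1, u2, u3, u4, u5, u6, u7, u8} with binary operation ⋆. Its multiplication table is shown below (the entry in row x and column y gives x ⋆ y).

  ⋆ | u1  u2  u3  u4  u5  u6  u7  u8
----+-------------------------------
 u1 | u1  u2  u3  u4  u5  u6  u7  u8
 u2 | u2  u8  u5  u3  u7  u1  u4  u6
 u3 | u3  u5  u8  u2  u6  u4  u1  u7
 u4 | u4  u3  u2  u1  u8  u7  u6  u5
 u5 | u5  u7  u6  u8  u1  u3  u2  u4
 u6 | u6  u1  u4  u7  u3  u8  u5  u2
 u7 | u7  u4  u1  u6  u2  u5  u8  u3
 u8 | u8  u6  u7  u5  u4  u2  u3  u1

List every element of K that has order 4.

{u2, u3, u6, u7}

Identity is u1. Compute the order of each non-identity element by repeated multiplication:
  u2: u2 → u8 → u6 → u1  (order 4)
  u3: u3 → u8 → u7 → u1  (order 4)
  u4: u4 → u1  (order 2)
  u5: u5 → u1  (order 2)
  u6: u6 → u8 → u2 → u1  (order 4)
  u7: u7 → u8 → u3 → u1  (order 4)
  u8: u8 → u1  (order 2)
Elements of order 4: {u2, u3, u6, u7}.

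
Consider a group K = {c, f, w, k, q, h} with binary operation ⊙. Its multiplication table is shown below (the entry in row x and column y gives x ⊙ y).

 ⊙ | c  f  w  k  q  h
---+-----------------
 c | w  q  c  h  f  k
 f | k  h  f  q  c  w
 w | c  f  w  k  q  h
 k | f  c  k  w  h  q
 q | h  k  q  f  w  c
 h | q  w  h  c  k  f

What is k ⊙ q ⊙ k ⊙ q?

f

k ⊙ q = h
h ⊙ k = c
c ⊙ q = f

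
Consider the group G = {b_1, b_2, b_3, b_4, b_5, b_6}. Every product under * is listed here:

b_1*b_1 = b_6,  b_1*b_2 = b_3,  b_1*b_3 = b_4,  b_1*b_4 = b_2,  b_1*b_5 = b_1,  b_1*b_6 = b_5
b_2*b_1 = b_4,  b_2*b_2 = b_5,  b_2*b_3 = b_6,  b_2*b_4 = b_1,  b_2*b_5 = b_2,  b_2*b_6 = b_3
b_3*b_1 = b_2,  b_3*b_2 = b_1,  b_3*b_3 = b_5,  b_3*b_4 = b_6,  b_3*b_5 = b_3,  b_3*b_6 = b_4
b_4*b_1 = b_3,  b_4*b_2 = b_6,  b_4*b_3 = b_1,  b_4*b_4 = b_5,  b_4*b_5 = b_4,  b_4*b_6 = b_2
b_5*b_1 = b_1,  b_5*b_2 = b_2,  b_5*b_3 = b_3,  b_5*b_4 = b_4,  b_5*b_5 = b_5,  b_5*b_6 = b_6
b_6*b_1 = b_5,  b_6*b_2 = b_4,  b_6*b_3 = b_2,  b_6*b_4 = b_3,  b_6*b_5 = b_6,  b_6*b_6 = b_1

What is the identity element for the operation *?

b_5

The identity e satisfies e * x = x for all x, so its row in the table reproduces the column headers.
Row b_5 reads: b_1, b_2, b_3, b_4, b_5, b_6 — exactly the header order. So b_5 is the identity.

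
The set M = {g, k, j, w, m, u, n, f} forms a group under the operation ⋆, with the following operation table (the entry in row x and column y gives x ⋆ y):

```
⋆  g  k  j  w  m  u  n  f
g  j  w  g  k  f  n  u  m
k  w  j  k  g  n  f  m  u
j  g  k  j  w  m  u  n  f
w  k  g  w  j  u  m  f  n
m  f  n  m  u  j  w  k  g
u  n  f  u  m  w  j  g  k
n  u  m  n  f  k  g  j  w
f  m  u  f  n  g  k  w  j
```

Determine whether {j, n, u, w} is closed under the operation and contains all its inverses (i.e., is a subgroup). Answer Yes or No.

No

w ⋆ n = f, which is not in {j, n, u, w}.
The subset is not closed under ⋆, so it is not a subgroup.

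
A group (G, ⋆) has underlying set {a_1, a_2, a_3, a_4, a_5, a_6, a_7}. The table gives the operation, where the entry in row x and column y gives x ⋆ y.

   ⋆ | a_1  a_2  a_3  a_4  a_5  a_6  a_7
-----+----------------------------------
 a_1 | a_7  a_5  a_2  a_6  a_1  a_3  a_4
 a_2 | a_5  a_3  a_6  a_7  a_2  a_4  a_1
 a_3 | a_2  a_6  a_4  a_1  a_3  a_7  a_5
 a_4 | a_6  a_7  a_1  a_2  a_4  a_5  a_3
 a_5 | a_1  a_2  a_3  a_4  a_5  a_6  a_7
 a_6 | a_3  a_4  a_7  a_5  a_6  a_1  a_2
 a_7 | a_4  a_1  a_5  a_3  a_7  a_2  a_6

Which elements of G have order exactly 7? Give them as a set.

Identity is a_5. Compute the order of each non-identity element by repeated multiplication:
  a_1: a_1 → a_7 → a_4 → a_6 → a_3 → a_2 → a_5  (order 7)
  a_2: a_2 → a_3 → a_6 → a_4 → a_7 → a_1 → a_5  (order 7)
  a_3: a_3 → a_4 → a_1 → a_2 → a_6 → a_7 → a_5  (order 7)
  a_4: a_4 → a_2 → a_7 → a_3 → a_1 → a_6 → a_5  (order 7)
  a_6: a_6 → a_1 → a_3 → a_7 → a_2 → a_4 → a_5  (order 7)
  a_7: a_7 → a_6 → a_2 → a_1 → a_4 → a_3 → a_5  (order 7)
Elements of order 7: {a_1, a_2, a_3, a_4, a_6, a_7}.
(Structurally, G here is isomorphic to the cyclic group Z_7.)

{a_1, a_2, a_3, a_4, a_6, a_7}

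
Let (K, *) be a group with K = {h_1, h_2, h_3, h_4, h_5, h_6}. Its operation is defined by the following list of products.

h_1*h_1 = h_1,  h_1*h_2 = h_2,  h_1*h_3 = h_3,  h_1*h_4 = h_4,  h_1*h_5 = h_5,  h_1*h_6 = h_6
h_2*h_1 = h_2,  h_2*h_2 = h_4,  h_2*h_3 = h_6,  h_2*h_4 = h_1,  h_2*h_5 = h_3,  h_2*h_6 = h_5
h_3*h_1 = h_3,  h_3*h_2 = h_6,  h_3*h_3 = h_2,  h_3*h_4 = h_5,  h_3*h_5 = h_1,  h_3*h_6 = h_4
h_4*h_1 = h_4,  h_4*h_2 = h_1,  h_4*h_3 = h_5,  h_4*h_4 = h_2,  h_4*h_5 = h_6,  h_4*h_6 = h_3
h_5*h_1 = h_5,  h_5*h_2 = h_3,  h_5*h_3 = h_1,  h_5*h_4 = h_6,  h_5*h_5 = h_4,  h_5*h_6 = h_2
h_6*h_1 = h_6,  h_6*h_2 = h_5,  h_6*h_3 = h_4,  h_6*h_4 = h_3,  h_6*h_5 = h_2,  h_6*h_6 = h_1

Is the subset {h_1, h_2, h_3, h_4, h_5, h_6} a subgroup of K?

{h_1, h_2, h_3, h_4, h_5, h_6} contains the identity h_1.
Checking products: every product of two elements of {h_1, h_2, h_3, h_4, h_5, h_6} (read from the table) lies in {h_1, h_2, h_3, h_4, h_5, h_6}, so the set is closed.
In a finite group, a nonempty closed subset is a subgroup. So {h_1, h_2, h_3, h_4, h_5, h_6} ≤ K.

Yes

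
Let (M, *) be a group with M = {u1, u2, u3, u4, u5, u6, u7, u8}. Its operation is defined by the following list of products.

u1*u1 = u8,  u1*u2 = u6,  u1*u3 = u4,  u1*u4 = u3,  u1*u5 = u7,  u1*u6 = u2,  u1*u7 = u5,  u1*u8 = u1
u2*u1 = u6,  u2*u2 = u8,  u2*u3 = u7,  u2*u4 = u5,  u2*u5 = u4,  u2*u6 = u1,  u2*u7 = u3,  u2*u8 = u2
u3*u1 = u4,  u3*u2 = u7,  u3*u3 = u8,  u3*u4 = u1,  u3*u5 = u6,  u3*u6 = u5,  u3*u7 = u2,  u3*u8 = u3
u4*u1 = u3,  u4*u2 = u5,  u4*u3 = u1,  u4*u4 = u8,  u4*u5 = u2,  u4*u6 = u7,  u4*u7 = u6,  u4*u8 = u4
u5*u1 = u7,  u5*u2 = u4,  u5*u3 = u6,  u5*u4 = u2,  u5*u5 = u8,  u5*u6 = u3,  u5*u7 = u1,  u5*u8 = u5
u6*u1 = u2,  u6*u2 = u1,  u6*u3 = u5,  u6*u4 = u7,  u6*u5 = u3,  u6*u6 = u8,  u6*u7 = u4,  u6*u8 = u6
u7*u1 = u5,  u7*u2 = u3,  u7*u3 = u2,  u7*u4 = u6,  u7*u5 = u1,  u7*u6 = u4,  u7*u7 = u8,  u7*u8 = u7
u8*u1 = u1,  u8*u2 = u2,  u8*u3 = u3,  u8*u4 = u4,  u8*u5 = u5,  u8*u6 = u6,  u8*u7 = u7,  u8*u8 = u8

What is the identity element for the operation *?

u8

The identity e satisfies e*x = x for all x, so its row in the table reproduces the column headers.
Row u8 reads: u1, u2, u3, u4, u5, u6, u7, u8 — exactly the header order. So u8 is the identity.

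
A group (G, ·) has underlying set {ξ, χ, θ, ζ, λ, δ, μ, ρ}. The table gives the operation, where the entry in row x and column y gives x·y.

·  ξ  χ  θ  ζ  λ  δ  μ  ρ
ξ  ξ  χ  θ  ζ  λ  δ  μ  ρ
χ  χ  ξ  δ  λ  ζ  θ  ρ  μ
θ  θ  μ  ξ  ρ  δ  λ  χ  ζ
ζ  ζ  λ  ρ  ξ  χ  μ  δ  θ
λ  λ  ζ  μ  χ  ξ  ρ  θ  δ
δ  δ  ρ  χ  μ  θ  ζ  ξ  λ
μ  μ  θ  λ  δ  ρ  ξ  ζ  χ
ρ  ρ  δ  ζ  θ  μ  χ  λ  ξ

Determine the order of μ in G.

4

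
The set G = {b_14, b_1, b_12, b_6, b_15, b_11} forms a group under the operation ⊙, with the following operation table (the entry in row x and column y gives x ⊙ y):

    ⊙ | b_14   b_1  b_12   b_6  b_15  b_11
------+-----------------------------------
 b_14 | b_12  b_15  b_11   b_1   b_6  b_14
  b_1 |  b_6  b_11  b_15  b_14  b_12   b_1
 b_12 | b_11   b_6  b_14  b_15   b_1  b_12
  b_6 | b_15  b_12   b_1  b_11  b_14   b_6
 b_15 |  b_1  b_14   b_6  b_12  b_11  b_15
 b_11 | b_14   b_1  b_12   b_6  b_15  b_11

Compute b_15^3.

b_15^1 = b_15
b_15^2 = b_15 ⊙ b_15 = b_11
b_15^3 = b_11 ⊙ b_15 = b_15

b_15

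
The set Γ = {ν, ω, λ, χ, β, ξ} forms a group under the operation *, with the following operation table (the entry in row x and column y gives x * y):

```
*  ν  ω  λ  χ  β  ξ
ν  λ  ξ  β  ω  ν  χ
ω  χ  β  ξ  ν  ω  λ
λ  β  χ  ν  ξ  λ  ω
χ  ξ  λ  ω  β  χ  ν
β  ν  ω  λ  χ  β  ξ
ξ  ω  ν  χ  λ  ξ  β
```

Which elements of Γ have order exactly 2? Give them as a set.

Identity is β. Compute the order of each non-identity element by repeated multiplication:
  ν: ν → λ → β  (order 3)
  ω: ω → β  (order 2)
  λ: λ → ν → β  (order 3)
  χ: χ → β  (order 2)
  ξ: ξ → β  (order 2)
Elements of order 2: {ξ, χ, ω}.
(Structurally, Γ here is isomorphic to the symmetric group S_3.)

{ξ, χ, ω}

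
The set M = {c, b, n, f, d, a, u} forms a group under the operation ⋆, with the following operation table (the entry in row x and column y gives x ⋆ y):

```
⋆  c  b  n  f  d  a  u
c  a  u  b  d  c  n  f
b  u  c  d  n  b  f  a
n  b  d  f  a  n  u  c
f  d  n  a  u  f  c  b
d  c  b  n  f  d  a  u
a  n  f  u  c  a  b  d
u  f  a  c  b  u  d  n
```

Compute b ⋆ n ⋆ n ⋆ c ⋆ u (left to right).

a

b ⋆ n = d
d ⋆ n = n
n ⋆ c = b
b ⋆ u = a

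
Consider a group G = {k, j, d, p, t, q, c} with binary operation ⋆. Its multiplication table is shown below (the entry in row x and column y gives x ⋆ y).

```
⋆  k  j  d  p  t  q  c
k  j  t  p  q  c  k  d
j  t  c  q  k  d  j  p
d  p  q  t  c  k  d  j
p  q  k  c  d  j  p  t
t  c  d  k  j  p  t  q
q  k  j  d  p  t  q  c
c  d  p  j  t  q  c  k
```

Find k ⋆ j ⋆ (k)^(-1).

The identity is q. In row k, the entry q sits in column p, so k^(-1) = p.
k ⋆ j = t
t ⋆ p = j

j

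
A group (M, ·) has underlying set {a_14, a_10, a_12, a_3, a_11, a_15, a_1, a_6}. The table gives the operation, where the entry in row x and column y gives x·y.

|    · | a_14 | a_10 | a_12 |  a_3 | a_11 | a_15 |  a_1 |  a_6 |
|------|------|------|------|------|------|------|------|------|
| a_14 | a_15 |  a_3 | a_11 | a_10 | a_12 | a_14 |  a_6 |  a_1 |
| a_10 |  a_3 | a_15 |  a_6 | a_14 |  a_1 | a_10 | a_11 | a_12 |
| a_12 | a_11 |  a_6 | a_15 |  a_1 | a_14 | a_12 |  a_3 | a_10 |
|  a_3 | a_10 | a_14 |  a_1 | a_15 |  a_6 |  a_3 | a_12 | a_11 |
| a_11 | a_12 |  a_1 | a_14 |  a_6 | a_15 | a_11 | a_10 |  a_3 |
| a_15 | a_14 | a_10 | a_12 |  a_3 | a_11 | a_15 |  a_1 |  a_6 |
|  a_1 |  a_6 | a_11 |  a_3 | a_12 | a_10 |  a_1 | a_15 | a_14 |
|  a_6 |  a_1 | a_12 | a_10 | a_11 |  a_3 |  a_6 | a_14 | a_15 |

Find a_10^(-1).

a_10

First locate the identity: row a_15 matches the header, so a_15 is the identity.
Scan row a_10 for a_15: a_10·a_10 = a_15. Hence a_10^(-1) = a_10.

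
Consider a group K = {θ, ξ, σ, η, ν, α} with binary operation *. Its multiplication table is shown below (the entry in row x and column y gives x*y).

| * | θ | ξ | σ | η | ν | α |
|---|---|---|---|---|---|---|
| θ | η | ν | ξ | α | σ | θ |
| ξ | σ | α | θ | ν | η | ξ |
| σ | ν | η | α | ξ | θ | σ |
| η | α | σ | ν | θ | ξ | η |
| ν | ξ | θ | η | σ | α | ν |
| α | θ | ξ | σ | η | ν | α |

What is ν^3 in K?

ν^1 = ν
ν^2 = ν*ν = α
ν^3 = α*ν = ν

ν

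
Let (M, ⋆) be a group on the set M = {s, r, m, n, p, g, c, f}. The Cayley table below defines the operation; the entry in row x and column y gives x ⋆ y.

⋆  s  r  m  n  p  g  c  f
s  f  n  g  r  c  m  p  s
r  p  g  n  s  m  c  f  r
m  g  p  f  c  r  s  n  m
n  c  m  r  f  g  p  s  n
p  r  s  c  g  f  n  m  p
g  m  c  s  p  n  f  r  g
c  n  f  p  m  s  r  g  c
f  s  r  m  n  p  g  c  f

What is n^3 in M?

n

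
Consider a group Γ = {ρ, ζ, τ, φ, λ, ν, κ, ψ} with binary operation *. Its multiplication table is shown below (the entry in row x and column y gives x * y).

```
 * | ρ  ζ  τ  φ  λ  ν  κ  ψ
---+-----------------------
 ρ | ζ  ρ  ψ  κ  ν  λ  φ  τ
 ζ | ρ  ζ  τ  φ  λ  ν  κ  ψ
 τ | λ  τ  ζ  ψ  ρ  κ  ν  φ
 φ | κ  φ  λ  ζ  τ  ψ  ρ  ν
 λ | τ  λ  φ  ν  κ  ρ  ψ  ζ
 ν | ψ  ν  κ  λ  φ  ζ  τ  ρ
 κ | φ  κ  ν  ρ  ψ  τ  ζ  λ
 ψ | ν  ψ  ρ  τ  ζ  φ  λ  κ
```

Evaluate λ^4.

ζ

λ^1 = λ
λ^2 = λ * λ = κ
λ^3 = κ * λ = ψ
λ^4 = ψ * λ = ζ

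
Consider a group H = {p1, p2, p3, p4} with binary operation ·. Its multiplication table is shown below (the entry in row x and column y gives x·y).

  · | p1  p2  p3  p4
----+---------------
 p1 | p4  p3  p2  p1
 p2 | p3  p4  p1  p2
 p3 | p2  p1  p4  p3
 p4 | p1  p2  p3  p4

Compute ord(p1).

The identity element is p4 (its row matches the header).
p1^1 = p1
p1^2 = p1·p1 = p4
The first power of p1 equal to the identity is p1^2, so ord(p1) = 2.
(Structurally, H here is isomorphic to the Klein four-group V_4.)

2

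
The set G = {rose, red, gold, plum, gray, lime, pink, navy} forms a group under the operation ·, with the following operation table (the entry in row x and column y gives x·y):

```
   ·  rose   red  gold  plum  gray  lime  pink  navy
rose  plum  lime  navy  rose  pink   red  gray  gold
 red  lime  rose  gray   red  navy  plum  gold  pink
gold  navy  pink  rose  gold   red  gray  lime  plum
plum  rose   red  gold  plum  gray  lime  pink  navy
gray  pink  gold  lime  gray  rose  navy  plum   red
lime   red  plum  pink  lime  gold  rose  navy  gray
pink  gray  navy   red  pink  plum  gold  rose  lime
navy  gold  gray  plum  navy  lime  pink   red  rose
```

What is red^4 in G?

red^1 = red
red^2 = red·red = rose
red^3 = rose·red = lime
red^4 = lime·red = plum

plum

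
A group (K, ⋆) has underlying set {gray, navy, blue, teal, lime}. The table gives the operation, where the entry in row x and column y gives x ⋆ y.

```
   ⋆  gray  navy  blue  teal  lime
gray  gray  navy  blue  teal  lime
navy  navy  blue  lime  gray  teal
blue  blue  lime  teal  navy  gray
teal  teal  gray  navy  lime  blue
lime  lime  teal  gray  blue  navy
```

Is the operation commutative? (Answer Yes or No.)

Check whether the table is symmetric across its main diagonal.
Every entry (row x, col y) equals the entry (row y, col x), so K is abelian.
(In fact K ≅ the cyclic group Z_5.)

Yes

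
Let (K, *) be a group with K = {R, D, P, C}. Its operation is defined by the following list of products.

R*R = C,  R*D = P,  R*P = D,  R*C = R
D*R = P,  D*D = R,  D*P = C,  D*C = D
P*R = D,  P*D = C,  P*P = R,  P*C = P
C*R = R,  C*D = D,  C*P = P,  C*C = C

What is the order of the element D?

4

The identity element is C (its row matches the header).
D^1 = D
D^2 = D*D = R
D^3 = R*D = P
D^4 = P*D = C
The first power of D equal to the identity is D^4, so ord(D) = 4.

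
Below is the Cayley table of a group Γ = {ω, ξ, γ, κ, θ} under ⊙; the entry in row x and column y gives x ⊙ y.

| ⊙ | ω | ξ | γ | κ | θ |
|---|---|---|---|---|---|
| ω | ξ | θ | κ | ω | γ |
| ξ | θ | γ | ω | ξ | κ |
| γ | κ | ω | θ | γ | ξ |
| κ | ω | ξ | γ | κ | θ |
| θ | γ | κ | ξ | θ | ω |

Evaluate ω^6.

ω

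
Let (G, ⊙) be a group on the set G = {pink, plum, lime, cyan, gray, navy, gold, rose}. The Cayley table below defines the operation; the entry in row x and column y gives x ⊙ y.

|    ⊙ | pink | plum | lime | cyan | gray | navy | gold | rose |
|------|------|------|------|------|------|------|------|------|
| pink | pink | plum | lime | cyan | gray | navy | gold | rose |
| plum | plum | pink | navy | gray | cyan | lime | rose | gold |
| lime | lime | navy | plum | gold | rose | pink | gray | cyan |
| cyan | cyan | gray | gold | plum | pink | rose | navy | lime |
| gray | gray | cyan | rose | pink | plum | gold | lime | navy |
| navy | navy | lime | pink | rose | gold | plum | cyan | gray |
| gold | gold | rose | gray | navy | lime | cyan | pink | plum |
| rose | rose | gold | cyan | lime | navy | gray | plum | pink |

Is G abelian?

Yes

Check whether the table is symmetric across its main diagonal.
Every entry (row x, col y) equals the entry (row y, col x), so G is abelian.
(In fact G ≅ Z_2 x Z_4.)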